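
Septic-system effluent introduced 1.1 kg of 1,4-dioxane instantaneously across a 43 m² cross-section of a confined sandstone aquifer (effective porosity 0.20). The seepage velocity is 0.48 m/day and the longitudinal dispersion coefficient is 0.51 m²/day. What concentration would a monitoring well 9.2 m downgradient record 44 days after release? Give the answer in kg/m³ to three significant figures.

0.00156 kg/m³

For an instantaneous plane source, C(x,t) = M/(n_e·A·√(4πDt)) · exp(−(x−vt)²/(4Dt)), with n_e·A the pore (flow) area.
Plume center vt = 0.48 × 44 = 21.12 m, so the well at 9.2 m is 11.92 m upgradient of the peak.
√(4πDt) = 16.79 m, giving peak height M/(n_e·A·√(4πDt)) = 1.1/(0.20 × 43 × 16.79) = 0.007618 kg/m³.
(x−vt)²/(4Dt) = (-11.92)²/(4 × 0.51 × 44) = 1.583; exp(−1.583) = 0.2054.
C = 0.007618 × 0.2054 = 0.00156 kg/m³.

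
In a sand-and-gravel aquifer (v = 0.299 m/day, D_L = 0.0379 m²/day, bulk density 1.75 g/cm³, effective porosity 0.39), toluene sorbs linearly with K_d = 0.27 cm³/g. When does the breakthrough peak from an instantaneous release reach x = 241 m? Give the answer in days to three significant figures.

Retardation factor R = 1 + ρ_b·K_d/n = 1 + 1.75 × 0.27/0.39 = 2.212.
Sorption retards both mechanisms: v_R = v/R = 0.1352 m/day, D_R = D/R = 0.01713 m²/day.
Peak time from v_R²t² + 2D_R t − x² = 0: t = (√(D_R² + v_R²x²) − D_R)/v_R².
√(D_R² + v_R²x²) = √(0.01713² + 0.1352² × 241²) = 32.58; v_R² = 0.01828.
t = (32.58 − 0.01713)/0.01828 = 1780 days.

1780 days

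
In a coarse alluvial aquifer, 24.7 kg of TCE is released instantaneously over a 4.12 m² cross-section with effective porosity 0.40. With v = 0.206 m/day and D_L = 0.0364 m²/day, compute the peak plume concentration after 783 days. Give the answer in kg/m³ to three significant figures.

0.792 kg/m³

The peak of an instantaneous 1D plume sits at x = vt; there the Gaussian factor is 1 and C_max = M/(n_e·A·√(4πDt)), where n_e·A is the pore area the mass is dissolved in.
√(4πDt) = √(4π × 0.0364 × 783) = 18.93 m, so C_max = 24.7/(0.40 × 4.12 × 18.93) = 0.792 kg/m³.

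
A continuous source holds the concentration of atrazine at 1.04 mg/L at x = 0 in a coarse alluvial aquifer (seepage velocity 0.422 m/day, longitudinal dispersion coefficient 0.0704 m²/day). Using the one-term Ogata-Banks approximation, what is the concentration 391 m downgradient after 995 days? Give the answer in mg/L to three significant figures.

For a continuous step input, C/C₀ ≈ ½·erfc((x−vt)/(2√(Dt))).
vt = 0.422 × 995 = 419.89 m and 2√(Dt) = 2√(0.0704 × 995) = 16.74 m.
Argument (x−vt)/(2√(Dt)) = (391 − 419.89)/16.74 = -1.726; ½·erfc(-1.726) = 0.9927.
C = 1.04 × 0.9927 = 1.03 mg/L.

1.03 mg/L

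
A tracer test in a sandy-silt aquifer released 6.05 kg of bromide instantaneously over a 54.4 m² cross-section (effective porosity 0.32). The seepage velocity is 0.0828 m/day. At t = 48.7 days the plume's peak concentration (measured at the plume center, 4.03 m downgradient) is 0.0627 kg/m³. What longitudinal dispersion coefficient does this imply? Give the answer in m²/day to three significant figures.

0.0502 m²/day

At the plume center C_max = M/(n_e·A·√(4πDt)), so D = M²/(4πt·(n_e·A·C_max)²).
n_e·A·C_max = 0.32 × 54.4 × 0.0627 = 1.091 kg/m.
D = 6.05²/(4π × 48.7 × 1.091²) = 0.0502 m²/day.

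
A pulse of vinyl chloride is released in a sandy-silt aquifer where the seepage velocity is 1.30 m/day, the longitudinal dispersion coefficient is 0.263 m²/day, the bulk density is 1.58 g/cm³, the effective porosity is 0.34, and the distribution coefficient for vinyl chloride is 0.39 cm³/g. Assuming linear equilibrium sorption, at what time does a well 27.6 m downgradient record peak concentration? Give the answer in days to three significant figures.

Retardation factor R = 1 + ρ_b·K_d/n = 1 + 1.58 × 0.39/0.34 = 2.812.
Sorption retards both mechanisms: v_R = v/R = 0.4623 m/day, D_R = D/R = 0.09353 m²/day.
Peak time from v_R²t² + 2D_R t − x² = 0: t = (√(D_R² + v_R²x²) − D_R)/v_R².
√(D_R² + v_R²x²) = √(0.09353² + 0.4623² × 27.6²) = 12.76; v_R² = 0.2137.
t = (12.76 − 0.09353)/0.2137 = 59.3 days.

59.3 days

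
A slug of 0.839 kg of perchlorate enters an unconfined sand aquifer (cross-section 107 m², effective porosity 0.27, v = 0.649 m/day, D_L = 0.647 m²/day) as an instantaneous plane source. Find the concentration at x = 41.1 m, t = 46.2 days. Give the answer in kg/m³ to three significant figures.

For an instantaneous plane source, C(x,t) = M/(n_e·A·√(4πDt)) · exp(−(x−vt)²/(4Dt)), with n_e·A the pore (flow) area.
Plume center vt = 0.649 × 46.2 = 29.9838 m, so the well at 41.1 m is 11.1162 m downgradient of the peak.
√(4πDt) = 19.38 m, giving peak height M/(n_e·A·√(4πDt)) = 0.839/(0.27 × 107 × 19.38) = 0.001499 kg/m³.
(x−vt)²/(4Dt) = (11.1162)²/(4 × 0.647 × 46.2) = 1.033; exp(−1.033) = 0.3559.
C = 0.001499 × 0.3559 = 0.000533 kg/m³.

0.000533 kg/m³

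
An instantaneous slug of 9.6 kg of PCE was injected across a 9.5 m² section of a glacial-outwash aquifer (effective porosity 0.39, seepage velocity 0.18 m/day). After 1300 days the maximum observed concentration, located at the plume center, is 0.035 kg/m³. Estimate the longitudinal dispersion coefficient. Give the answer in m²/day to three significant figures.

0.335 m²/day

At the plume center C_max = M/(n_e·A·√(4πDt)), so D = M²/(4πt·(n_e·A·C_max)²).
n_e·A·C_max = 0.39 × 9.5 × 0.035 = 0.1297 kg/m.
D = 9.6²/(4π × 1300 × 0.1297²) = 0.335 m²/day.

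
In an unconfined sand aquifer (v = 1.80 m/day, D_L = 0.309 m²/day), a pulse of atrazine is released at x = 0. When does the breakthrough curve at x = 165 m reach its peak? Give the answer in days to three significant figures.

91.6 days

For the 1D instantaneous-source solution, setting ∂C/∂t = 0 at fixed x gives v²t² + 2Dt − x² = 0, so t = (√(D² + v²x²) − D)/v².
√(D² + v²x²) = √(0.309² + 1.80² × 165²) = 297.0; v² = 3.24.
t = (297.0 − 0.309)/3.24 = 91.6 days (vs. the pure-advection estimate x/v = 91.7 d).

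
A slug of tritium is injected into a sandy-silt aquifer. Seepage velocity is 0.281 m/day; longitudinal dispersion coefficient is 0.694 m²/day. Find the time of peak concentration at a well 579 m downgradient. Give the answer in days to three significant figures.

2050 days

For the 1D instantaneous-source solution, setting ∂C/∂t = 0 at fixed x gives v²t² + 2Dt − x² = 0, so t = (√(D² + v²x²) − D)/v².
√(D² + v²x²) = √(0.694² + 0.281² × 579²) = 162.7; v² = 0.078961.
t = (162.7 − 0.694)/0.078961 = 2050 days (vs. the pure-advection estimate x/v = 2060 d).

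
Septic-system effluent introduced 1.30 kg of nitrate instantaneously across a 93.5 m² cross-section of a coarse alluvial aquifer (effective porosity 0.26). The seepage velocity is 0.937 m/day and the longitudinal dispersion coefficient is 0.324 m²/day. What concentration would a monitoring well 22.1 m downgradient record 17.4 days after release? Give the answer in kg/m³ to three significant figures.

For an instantaneous plane source, C(x,t) = M/(n_e·A·√(4πDt)) · exp(−(x−vt)²/(4Dt)), with n_e·A the pore (flow) area.
Plume center vt = 0.937 × 17.4 = 16.3038 m, so the well at 22.1 m is 5.7962 m downgradient of the peak.
√(4πDt) = 8.417 m, giving peak height M/(n_e·A·√(4πDt)) = 1.30/(0.26 × 93.5 × 8.417) = 0.006353 kg/m³.
(x−vt)²/(4Dt) = (5.7962)²/(4 × 0.324 × 17.4) = 1.490; exp(−1.490) = 0.2254.
C = 0.006353 × 0.2254 = 0.00143 kg/m³.

0.00143 kg/m³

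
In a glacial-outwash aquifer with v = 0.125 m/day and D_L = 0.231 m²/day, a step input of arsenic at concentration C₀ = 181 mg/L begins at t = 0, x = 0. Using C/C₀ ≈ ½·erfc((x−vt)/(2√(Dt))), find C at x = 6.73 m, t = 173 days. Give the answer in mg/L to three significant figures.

For a continuous step input, C/C₀ ≈ ½·erfc((x−vt)/(2√(Dt))).
vt = 0.125 × 173 = 21.625 m and 2√(Dt) = 2√(0.231 × 173) = 12.64 m.
Argument (x−vt)/(2√(Dt)) = (6.73 − 21.625)/12.64 = -1.178; ½·erfc(-1.178) = 0.9521.
C = 181 × 0.9521 = 172 mg/L.

172 mg/L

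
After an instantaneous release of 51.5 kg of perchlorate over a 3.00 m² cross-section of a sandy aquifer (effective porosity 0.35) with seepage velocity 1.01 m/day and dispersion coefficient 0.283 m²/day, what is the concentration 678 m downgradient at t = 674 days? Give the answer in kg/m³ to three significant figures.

For an instantaneous plane source, C(x,t) = M/(n_e·A·√(4πDt)) · exp(−(x−vt)²/(4Dt)), with n_e·A the pore (flow) area.
Plume center vt = 1.01 × 674 = 680.74 m, so the well at 678 m is 2.74 m upgradient of the peak.
√(4πDt) = 48.96 m, giving peak height M/(n_e·A·√(4πDt)) = 51.5/(0.35 × 3.00 × 48.96) = 1.002 kg/m³.
(x−vt)²/(4Dt) = (-2.74)²/(4 × 0.283 × 674) = 0.009840; exp(−0.009840) = 0.9902.
C = 1.002 × 0.9902 = 0.992 kg/m³.

0.992 kg/m³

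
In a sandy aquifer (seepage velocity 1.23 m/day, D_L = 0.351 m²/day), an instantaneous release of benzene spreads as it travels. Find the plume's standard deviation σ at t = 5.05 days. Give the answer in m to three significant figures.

Dispersive spreading gives a Gaussian with σ² = 2Dt; advection only shifts the center.
σ = √(2 × 0.351 × 5.05) = 1.88 m.

1.88 m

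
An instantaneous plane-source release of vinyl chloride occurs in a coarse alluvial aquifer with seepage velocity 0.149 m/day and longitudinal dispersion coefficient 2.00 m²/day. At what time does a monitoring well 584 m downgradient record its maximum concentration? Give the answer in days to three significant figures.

For the 1D instantaneous-source solution, setting ∂C/∂t = 0 at fixed x gives v²t² + 2Dt − x² = 0, so t = (√(D² + v²x²) − D)/v².
√(D² + v²x²) = √(2.00² + 0.149² × 584²) = 87.04; v² = 0.022201.
t = (87.04 − 2.00)/0.022201 = 3830 days (vs. the pure-advection estimate x/v = 3920 d).

3830 days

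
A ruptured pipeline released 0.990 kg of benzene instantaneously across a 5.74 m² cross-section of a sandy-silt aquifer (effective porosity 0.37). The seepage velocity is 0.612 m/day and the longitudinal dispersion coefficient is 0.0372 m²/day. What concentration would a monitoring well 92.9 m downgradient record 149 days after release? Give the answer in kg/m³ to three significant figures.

For an instantaneous plane source, C(x,t) = M/(n_e·A·√(4πDt)) · exp(−(x−vt)²/(4Dt)), with n_e·A the pore (flow) area.
Plume center vt = 0.612 × 149 = 91.188 m, so the well at 92.9 m is 1.712 m downgradient of the peak.
√(4πDt) = 8.346 m, giving peak height M/(n_e·A·√(4πDt)) = 0.990/(0.37 × 5.74 × 8.346) = 0.05585 kg/m³.
(x−vt)²/(4Dt) = (1.712)²/(4 × 0.0372 × 149) = 0.1322; exp(−0.1322) = 0.8762.
C = 0.05585 × 0.8762 = 0.0489 kg/m³.

0.0489 kg/m³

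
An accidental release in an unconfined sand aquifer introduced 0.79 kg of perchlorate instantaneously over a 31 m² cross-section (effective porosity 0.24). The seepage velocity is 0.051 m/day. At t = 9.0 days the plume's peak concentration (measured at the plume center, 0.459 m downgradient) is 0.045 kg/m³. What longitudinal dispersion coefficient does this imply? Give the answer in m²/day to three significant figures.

0.0492 m²/day

At the plume center C_max = M/(n_e·A·√(4πDt)), so D = M²/(4πt·(n_e·A·C_max)²).
n_e·A·C_max = 0.24 × 31 × 0.045 = 0.3348 kg/m.
D = 0.79²/(4π × 9.0 × 0.3348²) = 0.0492 m²/day.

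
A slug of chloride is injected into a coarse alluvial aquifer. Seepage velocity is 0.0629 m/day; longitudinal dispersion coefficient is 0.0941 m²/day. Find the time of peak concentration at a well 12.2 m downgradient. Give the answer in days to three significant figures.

For the 1D instantaneous-source solution, setting ∂C/∂t = 0 at fixed x gives v²t² + 2Dt − x² = 0, so t = (√(D² + v²x²) − D)/v².
√(D² + v²x²) = √(0.0941² + 0.0629² × 12.2²) = 0.7731; v² = 0.00395641.
t = (0.7731 − 0.0941)/0.00395641 = 172 days (vs. the pure-advection estimate x/v = 194 d).

172 days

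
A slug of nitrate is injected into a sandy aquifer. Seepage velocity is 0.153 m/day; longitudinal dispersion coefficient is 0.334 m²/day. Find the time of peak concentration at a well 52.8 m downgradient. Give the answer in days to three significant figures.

For the 1D instantaneous-source solution, setting ∂C/∂t = 0 at fixed x gives v²t² + 2Dt − x² = 0, so t = (√(D² + v²x²) − D)/v².
√(D² + v²x²) = √(0.334² + 0.153² × 52.8²) = 8.085; v² = 0.023409.
t = (8.085 − 0.334)/0.023409 = 331 days (vs. the pure-advection estimate x/v = 345 d).

331 days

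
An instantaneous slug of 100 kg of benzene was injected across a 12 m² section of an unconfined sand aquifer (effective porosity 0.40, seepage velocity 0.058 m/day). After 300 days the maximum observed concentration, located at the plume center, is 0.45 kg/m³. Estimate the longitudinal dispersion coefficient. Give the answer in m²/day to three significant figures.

At the plume center C_max = M/(n_e·A·√(4πDt)), so D = M²/(4πt·(n_e·A·C_max)²).
n_e·A·C_max = 0.40 × 12 × 0.45 = 2.160 kg/m.
D = 100²/(4π × 300 × 2.160²) = 0.569 m²/day.

0.569 m²/day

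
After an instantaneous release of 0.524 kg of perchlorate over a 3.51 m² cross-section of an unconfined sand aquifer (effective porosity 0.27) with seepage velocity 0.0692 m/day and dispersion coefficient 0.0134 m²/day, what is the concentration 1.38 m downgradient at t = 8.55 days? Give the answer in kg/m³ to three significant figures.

For an instantaneous plane source, C(x,t) = M/(n_e·A·√(4πDt)) · exp(−(x−vt)²/(4Dt)), with n_e·A the pore (flow) area.
Plume center vt = 0.0692 × 8.55 = 0.59166 m, so the well at 1.38 m is 0.78834 m downgradient of the peak.
√(4πDt) = 1.200 m, giving peak height M/(n_e·A·√(4πDt)) = 0.524/(0.27 × 3.51 × 1.200) = 0.4608 kg/m³.
(x−vt)²/(4Dt) = (0.78834)²/(4 × 0.0134 × 8.55) = 1.356; exp(−1.356) = 0.2577.
C = 0.4608 × 0.2577 = 0.119 kg/m³.

0.119 kg/m³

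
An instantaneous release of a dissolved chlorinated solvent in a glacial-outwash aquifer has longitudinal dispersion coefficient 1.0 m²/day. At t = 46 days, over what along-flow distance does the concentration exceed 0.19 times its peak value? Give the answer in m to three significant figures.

35.0 m

The plume is Gaussian with σ = √(2Dt) = √(2 × 1.0 × 46) = 9.592 m.
C/C_peak = exp(−Δx²/(2σ²)) = 0.19 ⇒ Δx = σ·√(−2 ln 0.19) = 9.592 × 1.822 = 17.48 m.
Width = 2Δx = 35.0 m.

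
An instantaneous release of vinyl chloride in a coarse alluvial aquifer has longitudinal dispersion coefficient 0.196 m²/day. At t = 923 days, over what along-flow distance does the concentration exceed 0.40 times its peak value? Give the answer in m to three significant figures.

The plume is Gaussian with σ = √(2Dt) = √(2 × 0.196 × 923) = 19.02 m.
C/C_peak = exp(−Δx²/(2σ²)) = 0.40 ⇒ Δx = σ·√(−2 ln 0.40) = 19.02 × 1.354 = 25.75 m.
Width = 2Δx = 51.5 m.

51.5 m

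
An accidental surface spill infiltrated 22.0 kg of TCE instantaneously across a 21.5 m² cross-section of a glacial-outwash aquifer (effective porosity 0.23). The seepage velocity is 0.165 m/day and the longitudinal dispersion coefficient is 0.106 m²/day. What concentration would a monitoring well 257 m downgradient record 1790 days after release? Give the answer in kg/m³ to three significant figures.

0.0131 kg/m³

For an instantaneous plane source, C(x,t) = M/(n_e·A·√(4πDt)) · exp(−(x−vt)²/(4Dt)), with n_e·A the pore (flow) area.
Plume center vt = 0.165 × 1790 = 295.35 m, so the well at 257 m is 38.35 m upgradient of the peak.
√(4πDt) = 48.83 m, giving peak height M/(n_e·A·√(4πDt)) = 22.0/(0.23 × 21.5 × 48.83) = 0.09111 kg/m³.
(x−vt)²/(4Dt) = (-38.35)²/(4 × 0.106 × 1790) = 1.938; exp(−1.938) = 0.1440.
C = 0.09111 × 0.1440 = 0.0131 kg/m³.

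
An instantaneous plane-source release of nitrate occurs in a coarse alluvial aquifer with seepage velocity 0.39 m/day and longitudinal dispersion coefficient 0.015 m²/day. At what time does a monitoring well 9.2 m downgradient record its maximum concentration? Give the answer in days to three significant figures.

23.5 days

For the 1D instantaneous-source solution, setting ∂C/∂t = 0 at fixed x gives v²t² + 2Dt − x² = 0, so t = (√(D² + v²x²) − D)/v².
√(D² + v²x²) = √(0.015² + 0.39² × 9.2²) = 3.588; v² = 0.1521.
t = (3.588 − 0.015)/0.1521 = 23.5 days (vs. the pure-advection estimate x/v = 23.6 d).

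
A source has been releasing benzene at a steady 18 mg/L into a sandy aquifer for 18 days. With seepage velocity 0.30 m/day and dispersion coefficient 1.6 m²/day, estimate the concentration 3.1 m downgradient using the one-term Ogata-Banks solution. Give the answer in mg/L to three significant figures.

For a continuous step input, C/C₀ ≈ ½·erfc((x−vt)/(2√(Dt))).
vt = 0.30 × 18 = 5.4 m and 2√(Dt) = 2√(1.6 × 18) = 10.73 m.
Argument (x−vt)/(2√(Dt)) = (3.1 − 5.4)/10.73 = -0.2144; ½·erfc(-0.2144) = 0.6191.
C = 18 × 0.6191 = 11.1 mg/L.

11.1 mg/L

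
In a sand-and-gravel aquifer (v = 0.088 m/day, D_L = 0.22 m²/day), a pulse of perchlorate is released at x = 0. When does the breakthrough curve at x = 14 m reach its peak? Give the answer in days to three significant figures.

133 days

For the 1D instantaneous-source solution, setting ∂C/∂t = 0 at fixed x gives v²t² + 2Dt − x² = 0, so t = (√(D² + v²x²) − D)/v².
√(D² + v²x²) = √(0.22² + 0.088² × 14²) = 1.251; v² = 0.007744.
t = (1.251 − 0.22)/0.007744 = 133 days (vs. the pure-advection estimate x/v = 159 d).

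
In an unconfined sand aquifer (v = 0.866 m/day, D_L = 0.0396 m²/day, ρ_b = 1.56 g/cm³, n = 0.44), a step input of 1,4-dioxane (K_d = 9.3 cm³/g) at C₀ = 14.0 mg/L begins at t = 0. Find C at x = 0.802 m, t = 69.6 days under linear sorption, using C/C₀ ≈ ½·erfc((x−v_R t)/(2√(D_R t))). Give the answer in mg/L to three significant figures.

13.9 mg/L

Retardation factor R = 1 + ρ_b·K_d/n = 1 + 1.56 × 9.3/0.44 = 33.97.
Sorption retards both mechanisms: v_R = v/R = 0.02549 m/day, D_R = D/R = 0.001166 m²/day.
v_R·t = 0.02549 × 69.6 = 1.774104 m; 2√(D_R t) = 0.5697 m; argument = (0.802 − 1.774104)/0.5697 = -1.706.
C = C₀ × ½·erfc(-1.706) = 14.0 × 0.9921 = 13.9 mg/L.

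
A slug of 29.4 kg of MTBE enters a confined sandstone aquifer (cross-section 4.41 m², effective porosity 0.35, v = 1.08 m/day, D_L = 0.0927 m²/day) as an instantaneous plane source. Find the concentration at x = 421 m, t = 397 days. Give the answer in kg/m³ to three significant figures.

0.588 kg/m³

For an instantaneous plane source, C(x,t) = M/(n_e·A·√(4πDt)) · exp(−(x−vt)²/(4Dt)), with n_e·A the pore (flow) area.
Plume center vt = 1.08 × 397 = 428.76 m, so the well at 421 m is 7.76 m upgradient of the peak.
√(4πDt) = 21.51 m, giving peak height M/(n_e·A·√(4πDt)) = 29.4/(0.35 × 4.41 × 21.51) = 0.8855 kg/m³.
(x−vt)²/(4Dt) = (-7.76)²/(4 × 0.0927 × 397) = 0.4091; exp(−0.4091) = 0.6642.
C = 0.8855 × 0.6642 = 0.588 kg/m³.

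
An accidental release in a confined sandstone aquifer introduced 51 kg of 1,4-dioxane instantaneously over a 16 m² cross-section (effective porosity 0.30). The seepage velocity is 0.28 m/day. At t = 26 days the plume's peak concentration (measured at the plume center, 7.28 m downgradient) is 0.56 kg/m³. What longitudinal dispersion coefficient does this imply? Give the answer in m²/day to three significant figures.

At the plume center C_max = M/(n_e·A·√(4πDt)), so D = M²/(4πt·(n_e·A·C_max)²).
n_e·A·C_max = 0.30 × 16 × 0.56 = 2.688 kg/m.
D = 51²/(4π × 26 × 2.688²) = 1.10 m²/day.

1.10 m²/day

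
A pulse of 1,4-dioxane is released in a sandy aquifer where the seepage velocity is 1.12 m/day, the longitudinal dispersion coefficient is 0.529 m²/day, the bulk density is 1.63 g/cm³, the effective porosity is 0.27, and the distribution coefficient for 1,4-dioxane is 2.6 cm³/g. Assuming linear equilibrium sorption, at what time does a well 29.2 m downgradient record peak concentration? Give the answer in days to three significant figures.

Retardation factor R = 1 + ρ_b·K_d/n = 1 + 1.63 × 2.6/0.27 = 16.70.
Sorption retards both mechanisms: v_R = v/R = 0.06707 m/day, D_R = D/R = 0.03168 m²/day.
Peak time from v_R²t² + 2D_R t − x² = 0: t = (√(D_R² + v_R²x²) − D_R)/v_R².
√(D_R² + v_R²x²) = √(0.03168² + 0.06707² × 29.2²) = 1.959; v_R² = 0.004498.
t = (1.959 − 0.03168)/0.004498 = 428 days.

428 days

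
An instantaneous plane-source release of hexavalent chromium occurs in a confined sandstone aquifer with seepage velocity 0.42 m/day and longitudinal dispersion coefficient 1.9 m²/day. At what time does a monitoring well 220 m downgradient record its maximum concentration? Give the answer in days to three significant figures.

For the 1D instantaneous-source solution, setting ∂C/∂t = 0 at fixed x gives v²t² + 2Dt − x² = 0, so t = (√(D² + v²x²) − D)/v².
√(D² + v²x²) = √(1.9² + 0.42² × 220²) = 92.42; v² = 0.1764.
t = (92.42 − 1.9)/0.1764 = 513 days (vs. the pure-advection estimate x/v = 524 d).

513 days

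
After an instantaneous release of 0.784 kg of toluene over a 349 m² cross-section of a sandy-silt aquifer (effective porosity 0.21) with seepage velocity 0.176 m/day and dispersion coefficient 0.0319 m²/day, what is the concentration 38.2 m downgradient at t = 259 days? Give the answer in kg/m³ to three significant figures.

For an instantaneous plane source, C(x,t) = M/(n_e·A·√(4πDt)) · exp(−(x−vt)²/(4Dt)), with n_e·A the pore (flow) area.
Plume center vt = 0.176 × 259 = 45.584 m, so the well at 38.2 m is 7.384 m upgradient of the peak.
√(4πDt) = 10.19 m, giving peak height M/(n_e·A·√(4πDt)) = 0.784/(0.21 × 349 × 10.19) = 0.001050 kg/m³.
(x−vt)²/(4Dt) = (-7.384)²/(4 × 0.0319 × 259) = 1.650; exp(−1.650) = 0.1920.
C = 0.001050 × 0.1920 = 0.000202 kg/m³.

0.000202 kg/m³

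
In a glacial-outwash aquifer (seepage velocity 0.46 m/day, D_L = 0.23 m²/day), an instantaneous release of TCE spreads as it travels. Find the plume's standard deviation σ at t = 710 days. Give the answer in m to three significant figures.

Dispersive spreading gives a Gaussian with σ² = 2Dt; advection only shifts the center.
σ = √(2 × 0.23 × 710) = 18.1 m.

18.1 m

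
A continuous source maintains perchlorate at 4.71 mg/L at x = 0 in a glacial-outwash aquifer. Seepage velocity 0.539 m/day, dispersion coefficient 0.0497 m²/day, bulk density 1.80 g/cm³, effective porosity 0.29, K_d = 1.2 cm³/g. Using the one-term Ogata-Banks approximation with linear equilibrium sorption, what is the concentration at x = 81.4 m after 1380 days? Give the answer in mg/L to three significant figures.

Retardation factor R = 1 + ρ_b·K_d/n = 1 + 1.80 × 1.2/0.29 = 8.448.
Sorption retards both mechanisms: v_R = v/R = 0.06380 m/day, D_R = D/R = 0.005883 m²/day.
v_R·t = 0.06380 × 1380 = 88.044 m; 2√(D_R t) = 5.699 m; argument = (81.4 − 88.044)/5.699 = -1.166.
C = C₀ × ½·erfc(-1.166) = 4.71 × 0.9504 = 4.48 mg/L.

4.48 mg/L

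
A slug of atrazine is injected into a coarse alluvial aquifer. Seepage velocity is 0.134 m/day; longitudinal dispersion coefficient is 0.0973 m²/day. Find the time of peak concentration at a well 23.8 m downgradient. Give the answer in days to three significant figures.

172 days

For the 1D instantaneous-source solution, setting ∂C/∂t = 0 at fixed x gives v²t² + 2Dt − x² = 0, so t = (√(D² + v²x²) − D)/v².
√(D² + v²x²) = √(0.0973² + 0.134² × 23.8²) = 3.191; v² = 0.017956.
t = (3.191 − 0.0973)/0.017956 = 172 days (vs. the pure-advection estimate x/v = 178 d).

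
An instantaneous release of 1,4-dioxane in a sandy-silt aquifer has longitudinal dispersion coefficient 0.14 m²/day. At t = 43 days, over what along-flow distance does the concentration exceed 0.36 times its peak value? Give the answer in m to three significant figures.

The plume is Gaussian with σ = √(2Dt) = √(2 × 0.14 × 43) = 3.470 m.
C/C_peak = exp(−Δx²/(2σ²)) = 0.36 ⇒ Δx = σ·√(−2 ln 0.36) = 3.470 × 1.429 = 4.959 m.
Width = 2Δx = 9.92 m.

9.92 m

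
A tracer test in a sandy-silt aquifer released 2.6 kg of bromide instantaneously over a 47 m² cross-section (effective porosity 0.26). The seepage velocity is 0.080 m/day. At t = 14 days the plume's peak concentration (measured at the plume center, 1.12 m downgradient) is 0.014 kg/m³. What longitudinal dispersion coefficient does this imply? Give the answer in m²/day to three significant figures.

1.31 m²/day

At the plume center C_max = M/(n_e·A·√(4πDt)), so D = M²/(4πt·(n_e·A·C_max)²).
n_e·A·C_max = 0.26 × 47 × 0.014 = 0.1711 kg/m.
D = 2.6²/(4π × 14 × 0.1711²) = 1.31 m²/day.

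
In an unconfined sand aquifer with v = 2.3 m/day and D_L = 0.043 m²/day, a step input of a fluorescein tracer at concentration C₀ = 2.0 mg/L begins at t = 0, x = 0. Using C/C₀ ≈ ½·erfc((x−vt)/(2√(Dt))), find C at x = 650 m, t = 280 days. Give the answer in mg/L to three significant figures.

For a continuous step input, C/C₀ ≈ ½·erfc((x−vt)/(2√(Dt))).
vt = 2.3 × 280 = 644 m and 2√(Dt) = 2√(0.043 × 280) = 6.940 m.
Argument (x−vt)/(2√(Dt)) = (650 − 644)/6.940 = 0.8646; ½·erfc(0.8646) = 0.1107.
C = 2.0 × 0.1107 = 0.221 mg/L.

0.221 mg/L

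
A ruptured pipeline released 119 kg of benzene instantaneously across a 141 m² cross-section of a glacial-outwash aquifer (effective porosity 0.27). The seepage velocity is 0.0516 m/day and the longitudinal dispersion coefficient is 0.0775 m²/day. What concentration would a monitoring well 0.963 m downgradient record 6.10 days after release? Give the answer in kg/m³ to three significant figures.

For an instantaneous plane source, C(x,t) = M/(n_e·A·√(4πDt)) · exp(−(x−vt)²/(4Dt)), with n_e·A the pore (flow) area.
Plume center vt = 0.0516 × 6.10 = 0.31476 m, so the well at 0.963 m is 0.64824 m downgradient of the peak.
√(4πDt) = 2.437 m, giving peak height M/(n_e·A·√(4πDt)) = 119/(0.27 × 141 × 2.437) = 1.283 kg/m³.
(x−vt)²/(4Dt) = (0.64824)²/(4 × 0.0775 × 6.10) = 0.2222; exp(−0.2222) = 0.8008.
C = 1.283 × 0.8008 = 1.03 kg/m³.

1.03 kg/m³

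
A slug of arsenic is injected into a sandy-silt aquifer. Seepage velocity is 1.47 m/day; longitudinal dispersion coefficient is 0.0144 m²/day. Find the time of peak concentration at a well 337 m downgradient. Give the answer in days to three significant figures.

For the 1D instantaneous-source solution, setting ∂C/∂t = 0 at fixed x gives v²t² + 2Dt − x² = 0, so t = (√(D² + v²x²) − D)/v².
√(D² + v²x²) = √(0.0144² + 1.47² × 337²) = 495.4; v² = 2.1609.
t = (495.4 − 0.0144)/2.1609 = 229 days (vs. the pure-advection estimate x/v = 229 d).

229 days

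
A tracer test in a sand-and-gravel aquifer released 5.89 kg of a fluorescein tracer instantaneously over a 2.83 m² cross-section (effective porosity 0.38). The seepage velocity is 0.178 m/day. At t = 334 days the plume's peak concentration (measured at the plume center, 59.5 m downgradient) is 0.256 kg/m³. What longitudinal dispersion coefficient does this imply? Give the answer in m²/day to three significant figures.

0.109 m²/day

At the plume center C_max = M/(n_e·A·√(4πDt)), so D = M²/(4πt·(n_e·A·C_max)²).
n_e·A·C_max = 0.38 × 2.83 × 0.256 = 0.2753 kg/m.
D = 5.89²/(4π × 334 × 0.2753²) = 0.109 m²/day.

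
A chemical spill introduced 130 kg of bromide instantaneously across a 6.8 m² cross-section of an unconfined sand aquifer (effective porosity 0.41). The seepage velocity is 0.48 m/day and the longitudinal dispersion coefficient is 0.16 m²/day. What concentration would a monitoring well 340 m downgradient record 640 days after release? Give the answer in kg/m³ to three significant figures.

0.0940 kg/m³

For an instantaneous plane source, C(x,t) = M/(n_e·A·√(4πDt)) · exp(−(x−vt)²/(4Dt)), with n_e·A the pore (flow) area.
Plume center vt = 0.48 × 640 = 307.2 m, so the well at 340 m is 32.8 m downgradient of the peak.
√(4πDt) = 35.87 m, giving peak height M/(n_e·A·√(4πDt)) = 130/(0.41 × 6.8 × 35.87) = 1.300 kg/m³.
(x−vt)²/(4Dt) = (32.8)²/(4 × 0.16 × 640) = 2.627; exp(−2.627) = 0.07230.
C = 1.300 × 0.07230 = 0.0940 kg/m³.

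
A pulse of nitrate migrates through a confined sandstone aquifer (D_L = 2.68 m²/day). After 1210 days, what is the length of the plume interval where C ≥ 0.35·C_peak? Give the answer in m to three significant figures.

233 m

The plume is Gaussian with σ = √(2Dt) = √(2 × 2.68 × 1210) = 80.53 m.
C/C_peak = exp(−Δx²/(2σ²)) = 0.35 ⇒ Δx = σ·√(−2 ln 0.35) = 80.53 × 1.449 = 116.7 m.
Width = 2Δx = 233 m.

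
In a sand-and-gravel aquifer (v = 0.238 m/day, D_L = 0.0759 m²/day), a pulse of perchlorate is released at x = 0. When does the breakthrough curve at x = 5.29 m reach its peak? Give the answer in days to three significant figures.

For the 1D instantaneous-source solution, setting ∂C/∂t = 0 at fixed x gives v²t² + 2Dt − x² = 0, so t = (√(D² + v²x²) − D)/v².
√(D² + v²x²) = √(0.0759² + 0.238² × 5.29²) = 1.261; v² = 0.056644.
t = (1.261 − 0.0759)/0.056644 = 20.9 days (vs. the pure-advection estimate x/v = 22.2 d).

20.9 days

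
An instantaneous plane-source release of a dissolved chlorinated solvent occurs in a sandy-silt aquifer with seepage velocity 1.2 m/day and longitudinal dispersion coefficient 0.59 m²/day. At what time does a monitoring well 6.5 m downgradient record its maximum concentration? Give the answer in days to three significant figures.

5.02 days

For the 1D instantaneous-source solution, setting ∂C/∂t = 0 at fixed x gives v²t² + 2Dt − x² = 0, so t = (√(D² + v²x²) − D)/v².
√(D² + v²x²) = √(0.59² + 1.2² × 6.5²) = 7.822; v² = 1.44.
t = (7.822 − 0.59)/1.44 = 5.02 days (vs. the pure-advection estimate x/v = 5.42 d).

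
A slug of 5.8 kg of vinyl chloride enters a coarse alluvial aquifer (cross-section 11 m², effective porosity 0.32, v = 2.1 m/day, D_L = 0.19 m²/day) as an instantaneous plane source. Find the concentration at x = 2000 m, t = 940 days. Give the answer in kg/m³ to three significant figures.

For an instantaneous plane source, C(x,t) = M/(n_e·A·√(4πDt)) · exp(−(x−vt)²/(4Dt)), with n_e·A the pore (flow) area.
Plume center vt = 2.1 × 940 = 1974 m, so the well at 2000 m is 26 m downgradient of the peak.
√(4πDt) = 47.37 m, giving peak height M/(n_e·A·√(4πDt)) = 5.8/(0.32 × 11 × 47.37) = 0.03478 kg/m³.
(x−vt)²/(4Dt) = (26)²/(4 × 0.19 × 940) = 0.9462; exp(−0.9462) = 0.3882.
C = 0.03478 × 0.3882 = 0.0135 kg/m³.

0.0135 kg/m³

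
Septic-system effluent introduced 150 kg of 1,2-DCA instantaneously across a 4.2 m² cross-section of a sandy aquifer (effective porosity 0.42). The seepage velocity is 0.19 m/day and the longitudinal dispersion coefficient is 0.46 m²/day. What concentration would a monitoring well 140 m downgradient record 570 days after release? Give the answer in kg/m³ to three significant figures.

For an instantaneous plane source, C(x,t) = M/(n_e·A·√(4πDt)) · exp(−(x−vt)²/(4Dt)), with n_e·A the pore (flow) area.
Plume center vt = 0.19 × 570 = 108.3 m, so the well at 140 m is 31.7 m downgradient of the peak.
√(4πDt) = 57.40 m, giving peak height M/(n_e·A·√(4πDt)) = 150/(0.42 × 4.2 × 57.40) = 1.481 kg/m³.
(x−vt)²/(4Dt) = (31.7)²/(4 × 0.46 × 570) = 0.9581; exp(−0.9581) = 0.3836.
C = 1.481 × 0.3836 = 0.568 kg/m³.

0.568 kg/m³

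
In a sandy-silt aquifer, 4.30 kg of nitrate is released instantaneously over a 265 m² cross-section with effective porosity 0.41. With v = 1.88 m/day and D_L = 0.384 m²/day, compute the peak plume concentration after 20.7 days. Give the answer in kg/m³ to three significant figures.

0.00396 kg/m³

The peak of an instantaneous 1D plume sits at x = vt; there the Gaussian factor is 1 and C_max = M/(n_e·A·√(4πDt)), where n_e·A is the pore area the mass is dissolved in.
√(4πDt) = √(4π × 0.384 × 20.7) = 9.994 m, so C_max = 4.30/(0.41 × 265 × 9.994) = 0.00396 kg/m³.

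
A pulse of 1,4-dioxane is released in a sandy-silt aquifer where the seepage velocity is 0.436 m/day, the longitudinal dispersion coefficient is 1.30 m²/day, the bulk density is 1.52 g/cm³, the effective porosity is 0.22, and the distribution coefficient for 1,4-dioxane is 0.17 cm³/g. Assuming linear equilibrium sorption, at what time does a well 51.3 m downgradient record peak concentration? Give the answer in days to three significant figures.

241 days

Retardation factor R = 1 + ρ_b·K_d/n = 1 + 1.52 × 0.17/0.22 = 2.175.
Sorption retards both mechanisms: v_R = v/R = 0.2005 m/day, D_R = D/R = 0.5977 m²/day.
Peak time from v_R²t² + 2D_R t − x² = 0: t = (√(D_R² + v_R²x²) − D_R)/v_R².
√(D_R² + v_R²x²) = √(0.5977² + 0.2005² × 51.3²) = 10.30; v_R² = 0.04020.
t = (10.30 − 0.5977)/0.04020 = 241 days.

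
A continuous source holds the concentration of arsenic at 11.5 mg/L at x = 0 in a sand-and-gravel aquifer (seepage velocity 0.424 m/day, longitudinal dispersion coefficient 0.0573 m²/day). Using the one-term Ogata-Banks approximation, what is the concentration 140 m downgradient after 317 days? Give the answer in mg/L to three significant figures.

For a continuous step input, C/C₀ ≈ ½·erfc((x−vt)/(2√(Dt))).
vt = 0.424 × 317 = 134.408 m and 2√(Dt) = 2√(0.0573 × 317) = 8.524 m.
Argument (x−vt)/(2√(Dt)) = (140 − 134.408)/8.524 = 0.6560; ½·erfc(0.6560) = 0.1768.
C = 11.5 × 0.1768 = 2.03 mg/L.

2.03 mg/L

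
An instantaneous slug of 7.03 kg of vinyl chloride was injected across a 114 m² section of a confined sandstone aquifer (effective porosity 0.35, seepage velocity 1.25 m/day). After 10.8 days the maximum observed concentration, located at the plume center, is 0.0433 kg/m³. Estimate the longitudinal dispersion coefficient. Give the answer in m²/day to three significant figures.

At the plume center C_max = M/(n_e·A·√(4πDt)), so D = M²/(4πt·(n_e·A·C_max)²).
n_e·A·C_max = 0.35 × 114 × 0.0433 = 1.728 kg/m.
D = 7.03²/(4π × 10.8 × 1.728²) = 0.122 m²/day.

0.122 m²/day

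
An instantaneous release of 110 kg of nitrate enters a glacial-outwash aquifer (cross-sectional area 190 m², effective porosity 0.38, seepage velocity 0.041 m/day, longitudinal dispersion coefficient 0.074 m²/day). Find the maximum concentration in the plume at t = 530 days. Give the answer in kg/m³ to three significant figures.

The peak of an instantaneous 1D plume sits at x = vt; there the Gaussian factor is 1 and C_max = M/(n_e·A·√(4πDt)), where n_e·A is the pore area the mass is dissolved in.
√(4πDt) = √(4π × 0.074 × 530) = 22.20 m, so C_max = 110/(0.38 × 190 × 22.20) = 0.0686 kg/m³.

0.0686 kg/m³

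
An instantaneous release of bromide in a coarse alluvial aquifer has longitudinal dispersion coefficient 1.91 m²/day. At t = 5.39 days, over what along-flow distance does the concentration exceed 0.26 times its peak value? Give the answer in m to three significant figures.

14.9 m

The plume is Gaussian with σ = √(2Dt) = √(2 × 1.91 × 5.39) = 4.538 m.
C/C_peak = exp(−Δx²/(2σ²)) = 0.26 ⇒ Δx = σ·√(−2 ln 0.26) = 4.538 × 1.641 = 7.447 m.
Width = 2Δx = 14.9 m.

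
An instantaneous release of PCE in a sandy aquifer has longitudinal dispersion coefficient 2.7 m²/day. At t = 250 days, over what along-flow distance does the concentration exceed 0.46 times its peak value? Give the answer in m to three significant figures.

91.6 m

The plume is Gaussian with σ = √(2Dt) = √(2 × 2.7 × 250) = 36.74 m.
C/C_peak = exp(−Δx²/(2σ²)) = 0.46 ⇒ Δx = σ·√(−2 ln 0.46) = 36.74 × 1.246 = 45.78 m.
Width = 2Δx = 91.6 m.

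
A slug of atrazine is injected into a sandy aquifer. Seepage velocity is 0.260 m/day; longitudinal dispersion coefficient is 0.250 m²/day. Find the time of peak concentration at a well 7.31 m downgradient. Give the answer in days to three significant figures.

For the 1D instantaneous-source solution, setting ∂C/∂t = 0 at fixed x gives v²t² + 2Dt − x² = 0, so t = (√(D² + v²x²) − D)/v².
√(D² + v²x²) = √(0.250² + 0.260² × 7.31²) = 1.917; v² = 0.0676.
t = (1.917 − 0.250)/0.0676 = 24.7 days (vs. the pure-advection estimate x/v = 28.1 d).

24.7 days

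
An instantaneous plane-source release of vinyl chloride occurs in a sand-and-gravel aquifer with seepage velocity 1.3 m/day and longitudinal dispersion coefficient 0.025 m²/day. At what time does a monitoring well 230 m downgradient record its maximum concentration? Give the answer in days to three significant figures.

177 days

For the 1D instantaneous-source solution, setting ∂C/∂t = 0 at fixed x gives v²t² + 2Dt − x² = 0, so t = (√(D² + v²x²) − D)/v².
√(D² + v²x²) = √(0.025² + 1.3² × 230²) = 299.0; v² = 1.69.
t = (299.0 − 0.025)/1.69 = 177 days (vs. the pure-advection estimate x/v = 177 d).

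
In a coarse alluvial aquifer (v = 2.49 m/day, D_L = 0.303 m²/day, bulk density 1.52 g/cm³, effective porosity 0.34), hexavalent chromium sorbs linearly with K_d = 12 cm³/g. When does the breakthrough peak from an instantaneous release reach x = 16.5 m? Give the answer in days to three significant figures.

Retardation factor R = 1 + ρ_b·K_d/n = 1 + 1.52 × 12/0.34 = 54.65.
Sorption retards both mechanisms: v_R = v/R = 0.04556 m/day, D_R = D/R = 0.005544 m²/day.
Peak time from v_R²t² + 2D_R t − x² = 0: t = (√(D_R² + v_R²x²) − D_R)/v_R².
√(D_R² + v_R²x²) = √(0.005544² + 0.04556² × 16.5²) = 0.7518; v_R² = 0.002076.
t = (0.7518 − 0.005544)/0.002076 = 359 days.

359 days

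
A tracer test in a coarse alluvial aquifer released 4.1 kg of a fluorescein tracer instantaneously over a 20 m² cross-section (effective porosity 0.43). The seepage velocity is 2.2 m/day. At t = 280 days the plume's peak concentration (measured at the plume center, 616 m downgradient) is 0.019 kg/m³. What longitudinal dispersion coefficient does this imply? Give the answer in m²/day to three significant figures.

At the plume center C_max = M/(n_e·A·√(4πDt)), so D = M²/(4πt·(n_e·A·C_max)²).
n_e·A·C_max = 0.43 × 20 × 0.019 = 0.1634 kg/m.
D = 4.1²/(4π × 280 × 0.1634²) = 0.179 m²/day.

0.179 m²/day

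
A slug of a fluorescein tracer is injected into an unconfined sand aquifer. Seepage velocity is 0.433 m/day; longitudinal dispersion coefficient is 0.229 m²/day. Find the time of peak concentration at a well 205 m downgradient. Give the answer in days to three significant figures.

472 days

For the 1D instantaneous-source solution, setting ∂C/∂t = 0 at fixed x gives v²t² + 2Dt − x² = 0, so t = (√(D² + v²x²) − D)/v².
√(D² + v²x²) = √(0.229² + 0.433² × 205²) = 88.77; v² = 0.187489.
t = (88.77 − 0.229)/0.187489 = 472 days (vs. the pure-advection estimate x/v = 473 d).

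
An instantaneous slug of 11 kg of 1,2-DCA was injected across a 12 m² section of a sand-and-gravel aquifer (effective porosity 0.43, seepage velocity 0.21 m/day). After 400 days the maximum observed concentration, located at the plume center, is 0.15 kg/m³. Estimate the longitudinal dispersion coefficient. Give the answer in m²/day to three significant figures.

At the plume center C_max = M/(n_e·A·√(4πDt)), so D = M²/(4πt·(n_e·A·C_max)²).
n_e·A·C_max = 0.43 × 12 × 0.15 = 0.7740 kg/m.
D = 11²/(4π × 400 × 0.7740²) = 0.0402 m²/day.

0.0402 m²/day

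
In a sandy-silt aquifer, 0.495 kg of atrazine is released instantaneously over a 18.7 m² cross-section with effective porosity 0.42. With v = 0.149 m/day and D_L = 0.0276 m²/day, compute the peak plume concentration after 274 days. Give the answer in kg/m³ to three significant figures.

The peak of an instantaneous 1D plume sits at x = vt; there the Gaussian factor is 1 and C_max = M/(n_e·A·√(4πDt)), where n_e·A is the pore area the mass is dissolved in.
√(4πDt) = √(4π × 0.0276 × 274) = 9.748 m, so C_max = 0.495/(0.42 × 18.7 × 9.748) = 0.00647 kg/m³.

0.00647 kg/m³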